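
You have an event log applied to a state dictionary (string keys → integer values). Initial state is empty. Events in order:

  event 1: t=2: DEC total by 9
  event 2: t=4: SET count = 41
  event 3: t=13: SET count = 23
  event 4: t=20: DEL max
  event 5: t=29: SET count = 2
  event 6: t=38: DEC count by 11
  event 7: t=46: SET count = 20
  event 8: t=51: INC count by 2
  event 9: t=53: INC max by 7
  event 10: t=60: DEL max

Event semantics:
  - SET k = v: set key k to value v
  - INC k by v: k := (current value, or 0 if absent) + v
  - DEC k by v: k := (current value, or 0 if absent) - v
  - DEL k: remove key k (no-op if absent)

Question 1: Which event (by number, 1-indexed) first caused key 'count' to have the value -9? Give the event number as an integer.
Answer: 6

Derivation:
Looking for first event where count becomes -9:
  event 2: count = 41
  event 3: count = 23
  event 4: count = 23
  event 5: count = 2
  event 6: count 2 -> -9  <-- first match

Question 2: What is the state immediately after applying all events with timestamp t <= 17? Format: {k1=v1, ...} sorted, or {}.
Answer: {count=23, total=-9}

Derivation:
Apply events with t <= 17 (3 events):
  after event 1 (t=2: DEC total by 9): {total=-9}
  after event 2 (t=4: SET count = 41): {count=41, total=-9}
  after event 3 (t=13: SET count = 23): {count=23, total=-9}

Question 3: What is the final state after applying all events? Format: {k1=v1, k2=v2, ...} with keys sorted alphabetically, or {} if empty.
Answer: {count=22, total=-9}

Derivation:
  after event 1 (t=2: DEC total by 9): {total=-9}
  after event 2 (t=4: SET count = 41): {count=41, total=-9}
  after event 3 (t=13: SET count = 23): {count=23, total=-9}
  after event 4 (t=20: DEL max): {count=23, total=-9}
  after event 5 (t=29: SET count = 2): {count=2, total=-9}
  after event 6 (t=38: DEC count by 11): {count=-9, total=-9}
  after event 7 (t=46: SET count = 20): {count=20, total=-9}
  after event 8 (t=51: INC count by 2): {count=22, total=-9}
  after event 9 (t=53: INC max by 7): {count=22, max=7, total=-9}
  after event 10 (t=60: DEL max): {count=22, total=-9}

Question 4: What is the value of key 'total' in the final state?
Answer: -9

Derivation:
Track key 'total' through all 10 events:
  event 1 (t=2: DEC total by 9): total (absent) -> -9
  event 2 (t=4: SET count = 41): total unchanged
  event 3 (t=13: SET count = 23): total unchanged
  event 4 (t=20: DEL max): total unchanged
  event 5 (t=29: SET count = 2): total unchanged
  event 6 (t=38: DEC count by 11): total unchanged
  event 7 (t=46: SET count = 20): total unchanged
  event 8 (t=51: INC count by 2): total unchanged
  event 9 (t=53: INC max by 7): total unchanged
  event 10 (t=60: DEL max): total unchanged
Final: total = -9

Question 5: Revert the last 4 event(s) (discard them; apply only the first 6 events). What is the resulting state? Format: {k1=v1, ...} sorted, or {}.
Answer: {count=-9, total=-9}

Derivation:
Keep first 6 events (discard last 4):
  after event 1 (t=2: DEC total by 9): {total=-9}
  after event 2 (t=4: SET count = 41): {count=41, total=-9}
  after event 3 (t=13: SET count = 23): {count=23, total=-9}
  after event 4 (t=20: DEL max): {count=23, total=-9}
  after event 5 (t=29: SET count = 2): {count=2, total=-9}
  after event 6 (t=38: DEC count by 11): {count=-9, total=-9}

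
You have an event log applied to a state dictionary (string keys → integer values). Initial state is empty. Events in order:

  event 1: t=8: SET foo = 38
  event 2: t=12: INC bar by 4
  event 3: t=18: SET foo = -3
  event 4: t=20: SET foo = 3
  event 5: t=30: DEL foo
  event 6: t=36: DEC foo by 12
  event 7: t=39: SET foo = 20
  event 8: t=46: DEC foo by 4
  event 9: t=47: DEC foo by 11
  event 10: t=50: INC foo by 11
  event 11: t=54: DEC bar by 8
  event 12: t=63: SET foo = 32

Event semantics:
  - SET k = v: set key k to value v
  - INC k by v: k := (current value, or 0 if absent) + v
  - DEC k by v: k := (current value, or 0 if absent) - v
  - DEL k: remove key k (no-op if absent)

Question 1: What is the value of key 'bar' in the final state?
Answer: -4

Derivation:
Track key 'bar' through all 12 events:
  event 1 (t=8: SET foo = 38): bar unchanged
  event 2 (t=12: INC bar by 4): bar (absent) -> 4
  event 3 (t=18: SET foo = -3): bar unchanged
  event 4 (t=20: SET foo = 3): bar unchanged
  event 5 (t=30: DEL foo): bar unchanged
  event 6 (t=36: DEC foo by 12): bar unchanged
  event 7 (t=39: SET foo = 20): bar unchanged
  event 8 (t=46: DEC foo by 4): bar unchanged
  event 9 (t=47: DEC foo by 11): bar unchanged
  event 10 (t=50: INC foo by 11): bar unchanged
  event 11 (t=54: DEC bar by 8): bar 4 -> -4
  event 12 (t=63: SET foo = 32): bar unchanged
Final: bar = -4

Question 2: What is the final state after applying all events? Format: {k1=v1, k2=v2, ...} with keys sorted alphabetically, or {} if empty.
  after event 1 (t=8: SET foo = 38): {foo=38}
  after event 2 (t=12: INC bar by 4): {bar=4, foo=38}
  after event 3 (t=18: SET foo = -3): {bar=4, foo=-3}
  after event 4 (t=20: SET foo = 3): {bar=4, foo=3}
  after event 5 (t=30: DEL foo): {bar=4}
  after event 6 (t=36: DEC foo by 12): {bar=4, foo=-12}
  after event 7 (t=39: SET foo = 20): {bar=4, foo=20}
  after event 8 (t=46: DEC foo by 4): {bar=4, foo=16}
  after event 9 (t=47: DEC foo by 11): {bar=4, foo=5}
  after event 10 (t=50: INC foo by 11): {bar=4, foo=16}
  after event 11 (t=54: DEC bar by 8): {bar=-4, foo=16}
  after event 12 (t=63: SET foo = 32): {bar=-4, foo=32}

Answer: {bar=-4, foo=32}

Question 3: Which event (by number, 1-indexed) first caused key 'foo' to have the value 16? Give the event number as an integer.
Looking for first event where foo becomes 16:
  event 1: foo = 38
  event 2: foo = 38
  event 3: foo = -3
  event 4: foo = 3
  event 5: foo = (absent)
  event 6: foo = -12
  event 7: foo = 20
  event 8: foo 20 -> 16  <-- first match

Answer: 8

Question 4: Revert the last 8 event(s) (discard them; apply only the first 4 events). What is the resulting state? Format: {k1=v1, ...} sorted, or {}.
Keep first 4 events (discard last 8):
  after event 1 (t=8: SET foo = 38): {foo=38}
  after event 2 (t=12: INC bar by 4): {bar=4, foo=38}
  after event 3 (t=18: SET foo = -3): {bar=4, foo=-3}
  after event 4 (t=20: SET foo = 3): {bar=4, foo=3}

Answer: {bar=4, foo=3}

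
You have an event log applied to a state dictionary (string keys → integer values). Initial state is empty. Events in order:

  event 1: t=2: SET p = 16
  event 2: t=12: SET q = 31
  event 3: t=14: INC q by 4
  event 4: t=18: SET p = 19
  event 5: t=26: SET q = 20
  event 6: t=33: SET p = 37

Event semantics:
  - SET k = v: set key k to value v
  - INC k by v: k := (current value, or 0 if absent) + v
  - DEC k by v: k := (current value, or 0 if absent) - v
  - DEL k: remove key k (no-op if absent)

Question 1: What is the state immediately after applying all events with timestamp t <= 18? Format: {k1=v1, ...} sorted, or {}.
Answer: {p=19, q=35}

Derivation:
Apply events with t <= 18 (4 events):
  after event 1 (t=2: SET p = 16): {p=16}
  after event 2 (t=12: SET q = 31): {p=16, q=31}
  after event 3 (t=14: INC q by 4): {p=16, q=35}
  after event 4 (t=18: SET p = 19): {p=19, q=35}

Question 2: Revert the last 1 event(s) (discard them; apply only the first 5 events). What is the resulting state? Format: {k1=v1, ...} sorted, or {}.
Answer: {p=19, q=20}

Derivation:
Keep first 5 events (discard last 1):
  after event 1 (t=2: SET p = 16): {p=16}
  after event 2 (t=12: SET q = 31): {p=16, q=31}
  after event 3 (t=14: INC q by 4): {p=16, q=35}
  after event 4 (t=18: SET p = 19): {p=19, q=35}
  after event 5 (t=26: SET q = 20): {p=19, q=20}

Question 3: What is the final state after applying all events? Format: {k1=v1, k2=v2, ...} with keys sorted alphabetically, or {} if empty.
  after event 1 (t=2: SET p = 16): {p=16}
  after event 2 (t=12: SET q = 31): {p=16, q=31}
  after event 3 (t=14: INC q by 4): {p=16, q=35}
  after event 4 (t=18: SET p = 19): {p=19, q=35}
  after event 5 (t=26: SET q = 20): {p=19, q=20}
  after event 6 (t=33: SET p = 37): {p=37, q=20}

Answer: {p=37, q=20}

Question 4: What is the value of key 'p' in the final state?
Track key 'p' through all 6 events:
  event 1 (t=2: SET p = 16): p (absent) -> 16
  event 2 (t=12: SET q = 31): p unchanged
  event 3 (t=14: INC q by 4): p unchanged
  event 4 (t=18: SET p = 19): p 16 -> 19
  event 5 (t=26: SET q = 20): p unchanged
  event 6 (t=33: SET p = 37): p 19 -> 37
Final: p = 37

Answer: 37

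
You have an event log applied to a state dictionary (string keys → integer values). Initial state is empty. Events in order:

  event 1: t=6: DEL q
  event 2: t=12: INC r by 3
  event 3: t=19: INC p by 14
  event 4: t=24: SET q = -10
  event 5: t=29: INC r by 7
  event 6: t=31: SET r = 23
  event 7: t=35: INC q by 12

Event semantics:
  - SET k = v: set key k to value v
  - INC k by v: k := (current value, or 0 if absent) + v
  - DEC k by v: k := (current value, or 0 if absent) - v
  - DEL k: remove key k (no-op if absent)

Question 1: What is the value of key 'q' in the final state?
Answer: 2

Derivation:
Track key 'q' through all 7 events:
  event 1 (t=6: DEL q): q (absent) -> (absent)
  event 2 (t=12: INC r by 3): q unchanged
  event 3 (t=19: INC p by 14): q unchanged
  event 4 (t=24: SET q = -10): q (absent) -> -10
  event 5 (t=29: INC r by 7): q unchanged
  event 6 (t=31: SET r = 23): q unchanged
  event 7 (t=35: INC q by 12): q -10 -> 2
Final: q = 2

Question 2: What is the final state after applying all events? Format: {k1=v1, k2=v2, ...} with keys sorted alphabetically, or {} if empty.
  after event 1 (t=6: DEL q): {}
  after event 2 (t=12: INC r by 3): {r=3}
  after event 3 (t=19: INC p by 14): {p=14, r=3}
  after event 4 (t=24: SET q = -10): {p=14, q=-10, r=3}
  after event 5 (t=29: INC r by 7): {p=14, q=-10, r=10}
  after event 6 (t=31: SET r = 23): {p=14, q=-10, r=23}
  after event 7 (t=35: INC q by 12): {p=14, q=2, r=23}

Answer: {p=14, q=2, r=23}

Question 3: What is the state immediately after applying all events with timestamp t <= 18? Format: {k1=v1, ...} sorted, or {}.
Answer: {r=3}

Derivation:
Apply events with t <= 18 (2 events):
  after event 1 (t=6: DEL q): {}
  after event 2 (t=12: INC r by 3): {r=3}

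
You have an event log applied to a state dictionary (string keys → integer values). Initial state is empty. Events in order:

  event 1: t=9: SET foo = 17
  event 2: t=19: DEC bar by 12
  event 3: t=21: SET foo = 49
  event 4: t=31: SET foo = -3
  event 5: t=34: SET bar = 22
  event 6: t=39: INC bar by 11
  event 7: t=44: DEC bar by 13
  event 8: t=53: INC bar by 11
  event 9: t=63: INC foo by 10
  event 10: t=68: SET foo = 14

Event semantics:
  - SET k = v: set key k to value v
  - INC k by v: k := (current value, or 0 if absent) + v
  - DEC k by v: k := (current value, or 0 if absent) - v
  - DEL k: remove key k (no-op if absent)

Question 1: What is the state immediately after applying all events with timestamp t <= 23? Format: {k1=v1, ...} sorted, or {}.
Answer: {bar=-12, foo=49}

Derivation:
Apply events with t <= 23 (3 events):
  after event 1 (t=9: SET foo = 17): {foo=17}
  after event 2 (t=19: DEC bar by 12): {bar=-12, foo=17}
  after event 3 (t=21: SET foo = 49): {bar=-12, foo=49}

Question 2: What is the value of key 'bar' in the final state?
Track key 'bar' through all 10 events:
  event 1 (t=9: SET foo = 17): bar unchanged
  event 2 (t=19: DEC bar by 12): bar (absent) -> -12
  event 3 (t=21: SET foo = 49): bar unchanged
  event 4 (t=31: SET foo = -3): bar unchanged
  event 5 (t=34: SET bar = 22): bar -12 -> 22
  event 6 (t=39: INC bar by 11): bar 22 -> 33
  event 7 (t=44: DEC bar by 13): bar 33 -> 20
  event 8 (t=53: INC bar by 11): bar 20 -> 31
  event 9 (t=63: INC foo by 10): bar unchanged
  event 10 (t=68: SET foo = 14): bar unchanged
Final: bar = 31

Answer: 31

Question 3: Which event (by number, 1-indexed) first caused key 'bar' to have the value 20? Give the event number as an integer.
Looking for first event where bar becomes 20:
  event 2: bar = -12
  event 3: bar = -12
  event 4: bar = -12
  event 5: bar = 22
  event 6: bar = 33
  event 7: bar 33 -> 20  <-- first match

Answer: 7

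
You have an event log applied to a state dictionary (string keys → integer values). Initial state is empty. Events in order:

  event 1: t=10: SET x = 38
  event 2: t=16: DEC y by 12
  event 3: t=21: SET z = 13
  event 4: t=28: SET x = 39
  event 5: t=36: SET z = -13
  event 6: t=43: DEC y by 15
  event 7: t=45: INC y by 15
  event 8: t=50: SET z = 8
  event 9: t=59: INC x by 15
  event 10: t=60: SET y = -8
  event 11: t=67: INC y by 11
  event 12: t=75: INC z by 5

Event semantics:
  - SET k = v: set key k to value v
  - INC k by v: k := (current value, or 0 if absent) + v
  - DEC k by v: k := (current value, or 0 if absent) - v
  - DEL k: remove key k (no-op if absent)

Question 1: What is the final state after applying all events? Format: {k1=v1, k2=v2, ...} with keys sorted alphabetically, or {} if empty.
  after event 1 (t=10: SET x = 38): {x=38}
  after event 2 (t=16: DEC y by 12): {x=38, y=-12}
  after event 3 (t=21: SET z = 13): {x=38, y=-12, z=13}
  after event 4 (t=28: SET x = 39): {x=39, y=-12, z=13}
  after event 5 (t=36: SET z = -13): {x=39, y=-12, z=-13}
  after event 6 (t=43: DEC y by 15): {x=39, y=-27, z=-13}
  after event 7 (t=45: INC y by 15): {x=39, y=-12, z=-13}
  after event 8 (t=50: SET z = 8): {x=39, y=-12, z=8}
  after event 9 (t=59: INC x by 15): {x=54, y=-12, z=8}
  after event 10 (t=60: SET y = -8): {x=54, y=-8, z=8}
  after event 11 (t=67: INC y by 11): {x=54, y=3, z=8}
  after event 12 (t=75: INC z by 5): {x=54, y=3, z=13}

Answer: {x=54, y=3, z=13}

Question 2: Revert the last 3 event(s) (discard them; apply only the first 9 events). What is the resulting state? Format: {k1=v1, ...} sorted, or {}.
Answer: {x=54, y=-12, z=8}

Derivation:
Keep first 9 events (discard last 3):
  after event 1 (t=10: SET x = 38): {x=38}
  after event 2 (t=16: DEC y by 12): {x=38, y=-12}
  after event 3 (t=21: SET z = 13): {x=38, y=-12, z=13}
  after event 4 (t=28: SET x = 39): {x=39, y=-12, z=13}
  after event 5 (t=36: SET z = -13): {x=39, y=-12, z=-13}
  after event 6 (t=43: DEC y by 15): {x=39, y=-27, z=-13}
  after event 7 (t=45: INC y by 15): {x=39, y=-12, z=-13}
  after event 8 (t=50: SET z = 8): {x=39, y=-12, z=8}
  after event 9 (t=59: INC x by 15): {x=54, y=-12, z=8}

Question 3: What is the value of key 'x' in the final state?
Track key 'x' through all 12 events:
  event 1 (t=10: SET x = 38): x (absent) -> 38
  event 2 (t=16: DEC y by 12): x unchanged
  event 3 (t=21: SET z = 13): x unchanged
  event 4 (t=28: SET x = 39): x 38 -> 39
  event 5 (t=36: SET z = -13): x unchanged
  event 6 (t=43: DEC y by 15): x unchanged
  event 7 (t=45: INC y by 15): x unchanged
  event 8 (t=50: SET z = 8): x unchanged
  event 9 (t=59: INC x by 15): x 39 -> 54
  event 10 (t=60: SET y = -8): x unchanged
  event 11 (t=67: INC y by 11): x unchanged
  event 12 (t=75: INC z by 5): x unchanged
Final: x = 54

Answer: 54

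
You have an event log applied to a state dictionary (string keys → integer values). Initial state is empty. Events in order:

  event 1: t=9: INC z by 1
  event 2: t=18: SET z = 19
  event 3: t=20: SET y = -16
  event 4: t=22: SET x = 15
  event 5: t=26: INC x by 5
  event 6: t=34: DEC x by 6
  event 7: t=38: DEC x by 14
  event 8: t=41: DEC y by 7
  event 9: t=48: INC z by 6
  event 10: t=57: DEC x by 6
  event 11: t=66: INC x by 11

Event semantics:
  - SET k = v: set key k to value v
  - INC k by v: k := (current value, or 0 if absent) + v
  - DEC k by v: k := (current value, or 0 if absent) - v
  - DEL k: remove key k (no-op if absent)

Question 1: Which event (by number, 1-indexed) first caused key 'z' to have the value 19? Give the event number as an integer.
Answer: 2

Derivation:
Looking for first event where z becomes 19:
  event 1: z = 1
  event 2: z 1 -> 19  <-- first match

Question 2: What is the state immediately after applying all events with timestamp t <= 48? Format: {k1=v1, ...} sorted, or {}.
Apply events with t <= 48 (9 events):
  after event 1 (t=9: INC z by 1): {z=1}
  after event 2 (t=18: SET z = 19): {z=19}
  after event 3 (t=20: SET y = -16): {y=-16, z=19}
  after event 4 (t=22: SET x = 15): {x=15, y=-16, z=19}
  after event 5 (t=26: INC x by 5): {x=20, y=-16, z=19}
  after event 6 (t=34: DEC x by 6): {x=14, y=-16, z=19}
  after event 7 (t=38: DEC x by 14): {x=0, y=-16, z=19}
  after event 8 (t=41: DEC y by 7): {x=0, y=-23, z=19}
  after event 9 (t=48: INC z by 6): {x=0, y=-23, z=25}

Answer: {x=0, y=-23, z=25}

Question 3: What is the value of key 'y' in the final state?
Answer: -23

Derivation:
Track key 'y' through all 11 events:
  event 1 (t=9: INC z by 1): y unchanged
  event 2 (t=18: SET z = 19): y unchanged
  event 3 (t=20: SET y = -16): y (absent) -> -16
  event 4 (t=22: SET x = 15): y unchanged
  event 5 (t=26: INC x by 5): y unchanged
  event 6 (t=34: DEC x by 6): y unchanged
  event 7 (t=38: DEC x by 14): y unchanged
  event 8 (t=41: DEC y by 7): y -16 -> -23
  event 9 (t=48: INC z by 6): y unchanged
  event 10 (t=57: DEC x by 6): y unchanged
  event 11 (t=66: INC x by 11): y unchanged
Final: y = -23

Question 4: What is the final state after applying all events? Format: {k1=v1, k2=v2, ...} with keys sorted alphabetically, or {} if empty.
Answer: {x=5, y=-23, z=25}

Derivation:
  after event 1 (t=9: INC z by 1): {z=1}
  after event 2 (t=18: SET z = 19): {z=19}
  after event 3 (t=20: SET y = -16): {y=-16, z=19}
  after event 4 (t=22: SET x = 15): {x=15, y=-16, z=19}
  after event 5 (t=26: INC x by 5): {x=20, y=-16, z=19}
  after event 6 (t=34: DEC x by 6): {x=14, y=-16, z=19}
  after event 7 (t=38: DEC x by 14): {x=0, y=-16, z=19}
  after event 8 (t=41: DEC y by 7): {x=0, y=-23, z=19}
  after event 9 (t=48: INC z by 6): {x=0, y=-23, z=25}
  after event 10 (t=57: DEC x by 6): {x=-6, y=-23, z=25}
  after event 11 (t=66: INC x by 11): {x=5, y=-23, z=25}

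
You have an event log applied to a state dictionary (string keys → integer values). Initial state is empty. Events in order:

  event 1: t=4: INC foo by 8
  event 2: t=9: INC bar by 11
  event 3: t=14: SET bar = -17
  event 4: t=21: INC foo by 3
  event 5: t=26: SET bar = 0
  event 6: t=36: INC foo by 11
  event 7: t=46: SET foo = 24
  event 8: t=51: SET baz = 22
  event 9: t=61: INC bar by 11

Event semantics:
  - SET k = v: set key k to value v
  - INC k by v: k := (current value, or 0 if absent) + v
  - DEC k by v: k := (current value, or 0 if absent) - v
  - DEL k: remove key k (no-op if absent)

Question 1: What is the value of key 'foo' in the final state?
Track key 'foo' through all 9 events:
  event 1 (t=4: INC foo by 8): foo (absent) -> 8
  event 2 (t=9: INC bar by 11): foo unchanged
  event 3 (t=14: SET bar = -17): foo unchanged
  event 4 (t=21: INC foo by 3): foo 8 -> 11
  event 5 (t=26: SET bar = 0): foo unchanged
  event 6 (t=36: INC foo by 11): foo 11 -> 22
  event 7 (t=46: SET foo = 24): foo 22 -> 24
  event 8 (t=51: SET baz = 22): foo unchanged
  event 9 (t=61: INC bar by 11): foo unchanged
Final: foo = 24

Answer: 24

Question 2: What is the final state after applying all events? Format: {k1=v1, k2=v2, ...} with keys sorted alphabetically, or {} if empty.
Answer: {bar=11, baz=22, foo=24}

Derivation:
  after event 1 (t=4: INC foo by 8): {foo=8}
  after event 2 (t=9: INC bar by 11): {bar=11, foo=8}
  after event 3 (t=14: SET bar = -17): {bar=-17, foo=8}
  after event 4 (t=21: INC foo by 3): {bar=-17, foo=11}
  after event 5 (t=26: SET bar = 0): {bar=0, foo=11}
  after event 6 (t=36: INC foo by 11): {bar=0, foo=22}
  after event 7 (t=46: SET foo = 24): {bar=0, foo=24}
  after event 8 (t=51: SET baz = 22): {bar=0, baz=22, foo=24}
  after event 9 (t=61: INC bar by 11): {bar=11, baz=22, foo=24}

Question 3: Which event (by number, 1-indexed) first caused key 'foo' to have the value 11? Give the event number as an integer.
Answer: 4

Derivation:
Looking for first event where foo becomes 11:
  event 1: foo = 8
  event 2: foo = 8
  event 3: foo = 8
  event 4: foo 8 -> 11  <-- first match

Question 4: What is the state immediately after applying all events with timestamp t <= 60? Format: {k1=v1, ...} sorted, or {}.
Answer: {bar=0, baz=22, foo=24}

Derivation:
Apply events with t <= 60 (8 events):
  after event 1 (t=4: INC foo by 8): {foo=8}
  after event 2 (t=9: INC bar by 11): {bar=11, foo=8}
  after event 3 (t=14: SET bar = -17): {bar=-17, foo=8}
  after event 4 (t=21: INC foo by 3): {bar=-17, foo=11}
  after event 5 (t=26: SET bar = 0): {bar=0, foo=11}
  after event 6 (t=36: INC foo by 11): {bar=0, foo=22}
  after event 7 (t=46: SET foo = 24): {bar=0, foo=24}
  after event 8 (t=51: SET baz = 22): {bar=0, baz=22, foo=24}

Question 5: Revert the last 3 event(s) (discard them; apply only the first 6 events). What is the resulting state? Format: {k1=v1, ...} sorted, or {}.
Keep first 6 events (discard last 3):
  after event 1 (t=4: INC foo by 8): {foo=8}
  after event 2 (t=9: INC bar by 11): {bar=11, foo=8}
  after event 3 (t=14: SET bar = -17): {bar=-17, foo=8}
  after event 4 (t=21: INC foo by 3): {bar=-17, foo=11}
  after event 5 (t=26: SET bar = 0): {bar=0, foo=11}
  after event 6 (t=36: INC foo by 11): {bar=0, foo=22}

Answer: {bar=0, foo=22}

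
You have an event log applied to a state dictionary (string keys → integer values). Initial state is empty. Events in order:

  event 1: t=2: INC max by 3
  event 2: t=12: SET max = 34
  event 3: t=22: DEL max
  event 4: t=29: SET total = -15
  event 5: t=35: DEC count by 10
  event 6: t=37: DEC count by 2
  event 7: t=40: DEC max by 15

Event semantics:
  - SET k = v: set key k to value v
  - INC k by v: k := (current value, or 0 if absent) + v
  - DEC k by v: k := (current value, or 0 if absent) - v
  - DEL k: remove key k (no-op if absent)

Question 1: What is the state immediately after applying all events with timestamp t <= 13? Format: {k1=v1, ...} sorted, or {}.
Answer: {max=34}

Derivation:
Apply events with t <= 13 (2 events):
  after event 1 (t=2: INC max by 3): {max=3}
  after event 2 (t=12: SET max = 34): {max=34}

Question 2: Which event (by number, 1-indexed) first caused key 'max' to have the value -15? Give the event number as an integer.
Answer: 7

Derivation:
Looking for first event where max becomes -15:
  event 1: max = 3
  event 2: max = 34
  event 3: max = (absent)
  event 7: max (absent) -> -15  <-- first match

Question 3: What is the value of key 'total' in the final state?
Answer: -15

Derivation:
Track key 'total' through all 7 events:
  event 1 (t=2: INC max by 3): total unchanged
  event 2 (t=12: SET max = 34): total unchanged
  event 3 (t=22: DEL max): total unchanged
  event 4 (t=29: SET total = -15): total (absent) -> -15
  event 5 (t=35: DEC count by 10): total unchanged
  event 6 (t=37: DEC count by 2): total unchanged
  event 7 (t=40: DEC max by 15): total unchanged
Final: total = -15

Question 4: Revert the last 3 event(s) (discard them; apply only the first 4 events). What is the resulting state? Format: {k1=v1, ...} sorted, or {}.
Answer: {total=-15}

Derivation:
Keep first 4 events (discard last 3):
  after event 1 (t=2: INC max by 3): {max=3}
  after event 2 (t=12: SET max = 34): {max=34}
  after event 3 (t=22: DEL max): {}
  after event 4 (t=29: SET total = -15): {total=-15}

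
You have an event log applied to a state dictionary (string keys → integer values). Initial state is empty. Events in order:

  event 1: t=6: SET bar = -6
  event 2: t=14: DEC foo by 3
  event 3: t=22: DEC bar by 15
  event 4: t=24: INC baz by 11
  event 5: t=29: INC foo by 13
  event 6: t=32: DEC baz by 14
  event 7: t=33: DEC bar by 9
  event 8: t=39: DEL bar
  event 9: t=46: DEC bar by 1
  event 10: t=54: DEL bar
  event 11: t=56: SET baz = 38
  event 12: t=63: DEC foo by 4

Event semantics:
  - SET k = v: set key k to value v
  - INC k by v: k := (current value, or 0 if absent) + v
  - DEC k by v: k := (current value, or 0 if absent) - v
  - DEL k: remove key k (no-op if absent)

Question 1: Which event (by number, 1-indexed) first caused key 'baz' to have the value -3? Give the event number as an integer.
Looking for first event where baz becomes -3:
  event 4: baz = 11
  event 5: baz = 11
  event 6: baz 11 -> -3  <-- first match

Answer: 6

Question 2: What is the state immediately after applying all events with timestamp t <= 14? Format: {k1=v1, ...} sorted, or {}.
Answer: {bar=-6, foo=-3}

Derivation:
Apply events with t <= 14 (2 events):
  after event 1 (t=6: SET bar = -6): {bar=-6}
  after event 2 (t=14: DEC foo by 3): {bar=-6, foo=-3}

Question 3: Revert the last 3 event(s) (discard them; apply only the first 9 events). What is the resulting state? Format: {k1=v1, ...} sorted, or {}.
Keep first 9 events (discard last 3):
  after event 1 (t=6: SET bar = -6): {bar=-6}
  after event 2 (t=14: DEC foo by 3): {bar=-6, foo=-3}
  after event 3 (t=22: DEC bar by 15): {bar=-21, foo=-3}
  after event 4 (t=24: INC baz by 11): {bar=-21, baz=11, foo=-3}
  after event 5 (t=29: INC foo by 13): {bar=-21, baz=11, foo=10}
  after event 6 (t=32: DEC baz by 14): {bar=-21, baz=-3, foo=10}
  after event 7 (t=33: DEC bar by 9): {bar=-30, baz=-3, foo=10}
  after event 8 (t=39: DEL bar): {baz=-3, foo=10}
  after event 9 (t=46: DEC bar by 1): {bar=-1, baz=-3, foo=10}

Answer: {bar=-1, baz=-3, foo=10}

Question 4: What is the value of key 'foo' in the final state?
Answer: 6

Derivation:
Track key 'foo' through all 12 events:
  event 1 (t=6: SET bar = -6): foo unchanged
  event 2 (t=14: DEC foo by 3): foo (absent) -> -3
  event 3 (t=22: DEC bar by 15): foo unchanged
  event 4 (t=24: INC baz by 11): foo unchanged
  event 5 (t=29: INC foo by 13): foo -3 -> 10
  event 6 (t=32: DEC baz by 14): foo unchanged
  event 7 (t=33: DEC bar by 9): foo unchanged
  event 8 (t=39: DEL bar): foo unchanged
  event 9 (t=46: DEC bar by 1): foo unchanged
  event 10 (t=54: DEL bar): foo unchanged
  event 11 (t=56: SET baz = 38): foo unchanged
  event 12 (t=63: DEC foo by 4): foo 10 -> 6
Final: foo = 6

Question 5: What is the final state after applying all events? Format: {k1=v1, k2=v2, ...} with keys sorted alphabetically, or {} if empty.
  after event 1 (t=6: SET bar = -6): {bar=-6}
  after event 2 (t=14: DEC foo by 3): {bar=-6, foo=-3}
  after event 3 (t=22: DEC bar by 15): {bar=-21, foo=-3}
  after event 4 (t=24: INC baz by 11): {bar=-21, baz=11, foo=-3}
  after event 5 (t=29: INC foo by 13): {bar=-21, baz=11, foo=10}
  after event 6 (t=32: DEC baz by 14): {bar=-21, baz=-3, foo=10}
  after event 7 (t=33: DEC bar by 9): {bar=-30, baz=-3, foo=10}
  after event 8 (t=39: DEL bar): {baz=-3, foo=10}
  after event 9 (t=46: DEC bar by 1): {bar=-1, baz=-3, foo=10}
  after event 10 (t=54: DEL bar): {baz=-3, foo=10}
  after event 11 (t=56: SET baz = 38): {baz=38, foo=10}
  after event 12 (t=63: DEC foo by 4): {baz=38, foo=6}

Answer: {baz=38, foo=6}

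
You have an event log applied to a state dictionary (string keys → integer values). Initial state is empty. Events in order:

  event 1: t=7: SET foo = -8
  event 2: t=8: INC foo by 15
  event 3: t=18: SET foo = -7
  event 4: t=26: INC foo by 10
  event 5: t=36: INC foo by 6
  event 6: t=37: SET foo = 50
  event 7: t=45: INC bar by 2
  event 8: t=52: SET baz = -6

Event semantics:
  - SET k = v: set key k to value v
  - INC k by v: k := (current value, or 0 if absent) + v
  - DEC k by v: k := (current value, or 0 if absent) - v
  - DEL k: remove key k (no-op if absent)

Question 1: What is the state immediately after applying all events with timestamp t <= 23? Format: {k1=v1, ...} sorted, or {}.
Apply events with t <= 23 (3 events):
  after event 1 (t=7: SET foo = -8): {foo=-8}
  after event 2 (t=8: INC foo by 15): {foo=7}
  after event 3 (t=18: SET foo = -7): {foo=-7}

Answer: {foo=-7}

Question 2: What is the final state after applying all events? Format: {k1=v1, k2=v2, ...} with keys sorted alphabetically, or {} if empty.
Answer: {bar=2, baz=-6, foo=50}

Derivation:
  after event 1 (t=7: SET foo = -8): {foo=-8}
  after event 2 (t=8: INC foo by 15): {foo=7}
  after event 3 (t=18: SET foo = -7): {foo=-7}
  after event 4 (t=26: INC foo by 10): {foo=3}
  after event 5 (t=36: INC foo by 6): {foo=9}
  after event 6 (t=37: SET foo = 50): {foo=50}
  after event 7 (t=45: INC bar by 2): {bar=2, foo=50}
  after event 8 (t=52: SET baz = -6): {bar=2, baz=-6, foo=50}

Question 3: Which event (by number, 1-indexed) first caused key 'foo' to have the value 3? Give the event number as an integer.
Looking for first event where foo becomes 3:
  event 1: foo = -8
  event 2: foo = 7
  event 3: foo = -7
  event 4: foo -7 -> 3  <-- first match

Answer: 4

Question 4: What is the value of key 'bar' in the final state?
Answer: 2

Derivation:
Track key 'bar' through all 8 events:
  event 1 (t=7: SET foo = -8): bar unchanged
  event 2 (t=8: INC foo by 15): bar unchanged
  event 3 (t=18: SET foo = -7): bar unchanged
  event 4 (t=26: INC foo by 10): bar unchanged
  event 5 (t=36: INC foo by 6): bar unchanged
  event 6 (t=37: SET foo = 50): bar unchanged
  event 7 (t=45: INC bar by 2): bar (absent) -> 2
  event 8 (t=52: SET baz = -6): bar unchanged
Final: bar = 2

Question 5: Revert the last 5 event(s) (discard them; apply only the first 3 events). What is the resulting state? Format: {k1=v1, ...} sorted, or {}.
Keep first 3 events (discard last 5):
  after event 1 (t=7: SET foo = -8): {foo=-8}
  after event 2 (t=8: INC foo by 15): {foo=7}
  after event 3 (t=18: SET foo = -7): {foo=-7}

Answer: {foo=-7}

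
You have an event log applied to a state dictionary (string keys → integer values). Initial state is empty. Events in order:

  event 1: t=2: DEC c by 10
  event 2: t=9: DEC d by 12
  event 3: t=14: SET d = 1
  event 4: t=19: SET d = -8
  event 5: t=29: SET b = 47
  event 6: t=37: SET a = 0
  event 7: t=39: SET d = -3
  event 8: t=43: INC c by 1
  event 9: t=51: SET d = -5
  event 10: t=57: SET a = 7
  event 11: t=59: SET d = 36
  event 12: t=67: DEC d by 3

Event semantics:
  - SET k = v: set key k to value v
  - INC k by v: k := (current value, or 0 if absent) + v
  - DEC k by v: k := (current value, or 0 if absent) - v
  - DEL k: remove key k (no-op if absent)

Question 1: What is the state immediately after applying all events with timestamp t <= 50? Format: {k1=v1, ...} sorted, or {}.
Apply events with t <= 50 (8 events):
  after event 1 (t=2: DEC c by 10): {c=-10}
  after event 2 (t=9: DEC d by 12): {c=-10, d=-12}
  after event 3 (t=14: SET d = 1): {c=-10, d=1}
  after event 4 (t=19: SET d = -8): {c=-10, d=-8}
  after event 5 (t=29: SET b = 47): {b=47, c=-10, d=-8}
  after event 6 (t=37: SET a = 0): {a=0, b=47, c=-10, d=-8}
  after event 7 (t=39: SET d = -3): {a=0, b=47, c=-10, d=-3}
  after event 8 (t=43: INC c by 1): {a=0, b=47, c=-9, d=-3}

Answer: {a=0, b=47, c=-9, d=-3}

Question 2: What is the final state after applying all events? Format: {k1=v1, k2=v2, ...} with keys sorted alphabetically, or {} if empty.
  after event 1 (t=2: DEC c by 10): {c=-10}
  after event 2 (t=9: DEC d by 12): {c=-10, d=-12}
  after event 3 (t=14: SET d = 1): {c=-10, d=1}
  after event 4 (t=19: SET d = -8): {c=-10, d=-8}
  after event 5 (t=29: SET b = 47): {b=47, c=-10, d=-8}
  after event 6 (t=37: SET a = 0): {a=0, b=47, c=-10, d=-8}
  after event 7 (t=39: SET d = -3): {a=0, b=47, c=-10, d=-3}
  after event 8 (t=43: INC c by 1): {a=0, b=47, c=-9, d=-3}
  after event 9 (t=51: SET d = -5): {a=0, b=47, c=-9, d=-5}
  after event 10 (t=57: SET a = 7): {a=7, b=47, c=-9, d=-5}
  after event 11 (t=59: SET d = 36): {a=7, b=47, c=-9, d=36}
  after event 12 (t=67: DEC d by 3): {a=7, b=47, c=-9, d=33}

Answer: {a=7, b=47, c=-9, d=33}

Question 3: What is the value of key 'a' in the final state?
Track key 'a' through all 12 events:
  event 1 (t=2: DEC c by 10): a unchanged
  event 2 (t=9: DEC d by 12): a unchanged
  event 3 (t=14: SET d = 1): a unchanged
  event 4 (t=19: SET d = -8): a unchanged
  event 5 (t=29: SET b = 47): a unchanged
  event 6 (t=37: SET a = 0): a (absent) -> 0
  event 7 (t=39: SET d = -3): a unchanged
  event 8 (t=43: INC c by 1): a unchanged
  event 9 (t=51: SET d = -5): a unchanged
  event 10 (t=57: SET a = 7): a 0 -> 7
  event 11 (t=59: SET d = 36): a unchanged
  event 12 (t=67: DEC d by 3): a unchanged
Final: a = 7

Answer: 7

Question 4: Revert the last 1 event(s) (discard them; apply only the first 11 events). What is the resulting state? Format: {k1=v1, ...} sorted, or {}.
Answer: {a=7, b=47, c=-9, d=36}

Derivation:
Keep first 11 events (discard last 1):
  after event 1 (t=2: DEC c by 10): {c=-10}
  after event 2 (t=9: DEC d by 12): {c=-10, d=-12}
  after event 3 (t=14: SET d = 1): {c=-10, d=1}
  after event 4 (t=19: SET d = -8): {c=-10, d=-8}
  after event 5 (t=29: SET b = 47): {b=47, c=-10, d=-8}
  after event 6 (t=37: SET a = 0): {a=0, b=47, c=-10, d=-8}
  after event 7 (t=39: SET d = -3): {a=0, b=47, c=-10, d=-3}
  after event 8 (t=43: INC c by 1): {a=0, b=47, c=-9, d=-3}
  after event 9 (t=51: SET d = -5): {a=0, b=47, c=-9, d=-5}
  after event 10 (t=57: SET a = 7): {a=7, b=47, c=-9, d=-5}
  after event 11 (t=59: SET d = 36): {a=7, b=47, c=-9, d=36}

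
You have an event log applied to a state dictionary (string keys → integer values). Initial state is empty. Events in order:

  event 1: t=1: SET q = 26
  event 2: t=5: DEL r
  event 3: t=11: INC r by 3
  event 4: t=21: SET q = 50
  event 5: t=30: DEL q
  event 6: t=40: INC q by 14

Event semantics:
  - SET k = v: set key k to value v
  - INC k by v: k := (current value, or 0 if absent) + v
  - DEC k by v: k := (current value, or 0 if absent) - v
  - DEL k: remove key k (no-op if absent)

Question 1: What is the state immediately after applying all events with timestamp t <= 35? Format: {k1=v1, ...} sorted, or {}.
Answer: {r=3}

Derivation:
Apply events with t <= 35 (5 events):
  after event 1 (t=1: SET q = 26): {q=26}
  after event 2 (t=5: DEL r): {q=26}
  after event 3 (t=11: INC r by 3): {q=26, r=3}
  after event 4 (t=21: SET q = 50): {q=50, r=3}
  after event 5 (t=30: DEL q): {r=3}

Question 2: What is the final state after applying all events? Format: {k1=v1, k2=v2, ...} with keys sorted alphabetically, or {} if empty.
  after event 1 (t=1: SET q = 26): {q=26}
  after event 2 (t=5: DEL r): {q=26}
  after event 3 (t=11: INC r by 3): {q=26, r=3}
  after event 4 (t=21: SET q = 50): {q=50, r=3}
  after event 5 (t=30: DEL q): {r=3}
  after event 6 (t=40: INC q by 14): {q=14, r=3}

Answer: {q=14, r=3}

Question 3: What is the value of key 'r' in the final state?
Track key 'r' through all 6 events:
  event 1 (t=1: SET q = 26): r unchanged
  event 2 (t=5: DEL r): r (absent) -> (absent)
  event 3 (t=11: INC r by 3): r (absent) -> 3
  event 4 (t=21: SET q = 50): r unchanged
  event 5 (t=30: DEL q): r unchanged
  event 6 (t=40: INC q by 14): r unchanged
Final: r = 3

Answer: 3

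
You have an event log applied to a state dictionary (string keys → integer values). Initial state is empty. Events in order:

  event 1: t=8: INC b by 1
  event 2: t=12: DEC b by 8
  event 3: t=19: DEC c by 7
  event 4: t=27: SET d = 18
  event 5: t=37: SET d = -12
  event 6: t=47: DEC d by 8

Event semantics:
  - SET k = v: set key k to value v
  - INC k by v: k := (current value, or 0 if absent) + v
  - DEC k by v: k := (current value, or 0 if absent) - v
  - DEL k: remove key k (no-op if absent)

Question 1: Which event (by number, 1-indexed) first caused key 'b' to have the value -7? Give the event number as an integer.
Looking for first event where b becomes -7:
  event 1: b = 1
  event 2: b 1 -> -7  <-- first match

Answer: 2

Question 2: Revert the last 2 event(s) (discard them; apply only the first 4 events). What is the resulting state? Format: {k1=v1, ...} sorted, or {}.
Keep first 4 events (discard last 2):
  after event 1 (t=8: INC b by 1): {b=1}
  after event 2 (t=12: DEC b by 8): {b=-7}
  after event 3 (t=19: DEC c by 7): {b=-7, c=-7}
  after event 4 (t=27: SET d = 18): {b=-7, c=-7, d=18}

Answer: {b=-7, c=-7, d=18}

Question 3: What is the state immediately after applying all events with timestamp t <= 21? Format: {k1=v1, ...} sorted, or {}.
Apply events with t <= 21 (3 events):
  after event 1 (t=8: INC b by 1): {b=1}
  after event 2 (t=12: DEC b by 8): {b=-7}
  after event 3 (t=19: DEC c by 7): {b=-7, c=-7}

Answer: {b=-7, c=-7}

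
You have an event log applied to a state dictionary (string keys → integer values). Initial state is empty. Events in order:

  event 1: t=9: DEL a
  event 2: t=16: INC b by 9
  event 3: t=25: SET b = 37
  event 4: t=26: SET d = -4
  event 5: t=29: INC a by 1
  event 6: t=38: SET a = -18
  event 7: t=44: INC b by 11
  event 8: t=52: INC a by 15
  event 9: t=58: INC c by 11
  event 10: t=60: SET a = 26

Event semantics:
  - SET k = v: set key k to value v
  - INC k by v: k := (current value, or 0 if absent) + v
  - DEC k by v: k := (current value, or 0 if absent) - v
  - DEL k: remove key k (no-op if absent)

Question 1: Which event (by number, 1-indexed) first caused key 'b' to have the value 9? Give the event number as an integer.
Looking for first event where b becomes 9:
  event 2: b (absent) -> 9  <-- first match

Answer: 2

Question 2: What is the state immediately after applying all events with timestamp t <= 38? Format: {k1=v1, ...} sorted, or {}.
Apply events with t <= 38 (6 events):
  after event 1 (t=9: DEL a): {}
  after event 2 (t=16: INC b by 9): {b=9}
  after event 3 (t=25: SET b = 37): {b=37}
  after event 4 (t=26: SET d = -4): {b=37, d=-4}
  after event 5 (t=29: INC a by 1): {a=1, b=37, d=-4}
  after event 6 (t=38: SET a = -18): {a=-18, b=37, d=-4}

Answer: {a=-18, b=37, d=-4}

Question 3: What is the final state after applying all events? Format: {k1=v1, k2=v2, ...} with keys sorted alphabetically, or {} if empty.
Answer: {a=26, b=48, c=11, d=-4}

Derivation:
  after event 1 (t=9: DEL a): {}
  after event 2 (t=16: INC b by 9): {b=9}
  after event 3 (t=25: SET b = 37): {b=37}
  after event 4 (t=26: SET d = -4): {b=37, d=-4}
  after event 5 (t=29: INC a by 1): {a=1, b=37, d=-4}
  after event 6 (t=38: SET a = -18): {a=-18, b=37, d=-4}
  after event 7 (t=44: INC b by 11): {a=-18, b=48, d=-4}
  after event 8 (t=52: INC a by 15): {a=-3, b=48, d=-4}
  after event 9 (t=58: INC c by 11): {a=-3, b=48, c=11, d=-4}
  after event 10 (t=60: SET a = 26): {a=26, b=48, c=11, d=-4}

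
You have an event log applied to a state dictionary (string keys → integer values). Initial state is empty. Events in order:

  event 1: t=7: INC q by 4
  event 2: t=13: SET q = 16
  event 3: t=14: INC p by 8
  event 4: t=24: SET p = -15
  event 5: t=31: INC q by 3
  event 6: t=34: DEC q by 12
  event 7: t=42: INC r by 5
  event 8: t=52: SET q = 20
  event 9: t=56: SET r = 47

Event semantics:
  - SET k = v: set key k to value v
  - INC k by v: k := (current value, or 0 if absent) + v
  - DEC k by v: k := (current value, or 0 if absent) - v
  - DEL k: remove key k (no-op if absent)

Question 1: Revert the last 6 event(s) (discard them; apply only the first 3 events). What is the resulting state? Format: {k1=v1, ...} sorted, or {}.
Answer: {p=8, q=16}

Derivation:
Keep first 3 events (discard last 6):
  after event 1 (t=7: INC q by 4): {q=4}
  after event 2 (t=13: SET q = 16): {q=16}
  after event 3 (t=14: INC p by 8): {p=8, q=16}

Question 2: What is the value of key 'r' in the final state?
Answer: 47

Derivation:
Track key 'r' through all 9 events:
  event 1 (t=7: INC q by 4): r unchanged
  event 2 (t=13: SET q = 16): r unchanged
  event 3 (t=14: INC p by 8): r unchanged
  event 4 (t=24: SET p = -15): r unchanged
  event 5 (t=31: INC q by 3): r unchanged
  event 6 (t=34: DEC q by 12): r unchanged
  event 7 (t=42: INC r by 5): r (absent) -> 5
  event 8 (t=52: SET q = 20): r unchanged
  event 9 (t=56: SET r = 47): r 5 -> 47
Final: r = 47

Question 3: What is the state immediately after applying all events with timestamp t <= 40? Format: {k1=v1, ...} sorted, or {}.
Apply events with t <= 40 (6 events):
  after event 1 (t=7: INC q by 4): {q=4}
  after event 2 (t=13: SET q = 16): {q=16}
  after event 3 (t=14: INC p by 8): {p=8, q=16}
  after event 4 (t=24: SET p = -15): {p=-15, q=16}
  after event 5 (t=31: INC q by 3): {p=-15, q=19}
  after event 6 (t=34: DEC q by 12): {p=-15, q=7}

Answer: {p=-15, q=7}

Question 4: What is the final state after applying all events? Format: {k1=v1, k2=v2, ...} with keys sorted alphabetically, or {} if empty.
  after event 1 (t=7: INC q by 4): {q=4}
  after event 2 (t=13: SET q = 16): {q=16}
  after event 3 (t=14: INC p by 8): {p=8, q=16}
  after event 4 (t=24: SET p = -15): {p=-15, q=16}
  after event 5 (t=31: INC q by 3): {p=-15, q=19}
  after event 6 (t=34: DEC q by 12): {p=-15, q=7}
  after event 7 (t=42: INC r by 5): {p=-15, q=7, r=5}
  after event 8 (t=52: SET q = 20): {p=-15, q=20, r=5}
  after event 9 (t=56: SET r = 47): {p=-15, q=20, r=47}

Answer: {p=-15, q=20, r=47}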